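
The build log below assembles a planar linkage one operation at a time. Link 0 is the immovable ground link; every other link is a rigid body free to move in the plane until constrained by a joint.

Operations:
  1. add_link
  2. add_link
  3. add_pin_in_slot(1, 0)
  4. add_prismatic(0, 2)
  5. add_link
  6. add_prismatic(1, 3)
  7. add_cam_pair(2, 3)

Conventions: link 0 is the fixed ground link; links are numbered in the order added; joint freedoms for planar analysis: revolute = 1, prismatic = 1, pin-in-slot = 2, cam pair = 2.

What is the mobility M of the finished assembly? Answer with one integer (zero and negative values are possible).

ground; <1,0,0>
#1 <2,0,0>
#2 <3,0,0>
PS:1↔0 J2 <3,0,1>
P:0↔2 J1 <3,1,1>
#3 <4,1,1>
P:1↔3 J1 <4,2,1>
C:2↔3 J2 <4,2,2>
3×3 − 2×2 − 1×2 = 3

M = 3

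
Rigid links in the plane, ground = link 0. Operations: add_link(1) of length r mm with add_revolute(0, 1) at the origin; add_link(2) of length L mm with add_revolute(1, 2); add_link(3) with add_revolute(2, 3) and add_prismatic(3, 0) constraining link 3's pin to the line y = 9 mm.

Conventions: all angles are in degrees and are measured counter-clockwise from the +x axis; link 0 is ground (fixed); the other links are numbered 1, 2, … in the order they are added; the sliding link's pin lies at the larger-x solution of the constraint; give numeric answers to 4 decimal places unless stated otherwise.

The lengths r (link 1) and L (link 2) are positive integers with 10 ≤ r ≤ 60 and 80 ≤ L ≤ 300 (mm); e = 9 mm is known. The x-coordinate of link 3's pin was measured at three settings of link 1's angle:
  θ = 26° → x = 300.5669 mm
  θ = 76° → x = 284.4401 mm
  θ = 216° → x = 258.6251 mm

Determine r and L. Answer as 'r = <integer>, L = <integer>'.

constraint per measurement: (x − r cos θ)² + (r sin θ − e)² = L²
subtracting the θ₁ and θ₂ equations cancels the r² and L² terms:
r = (x₁² − x₂²) / (2[(x₁cos θ₁ + e sin θ₁) − (x₂cos θ₂ + e sin θ₂)]) = 24.0000 → r = 24
L² = (x₁ − r cos θ₁)² + (r sin θ₁ − e)² = 77840.9935 → L = 279.0000 → L = 279
check at θ₃=216°: x = 258.6251 (printed 258.6251) ✓

r = 24, L = 279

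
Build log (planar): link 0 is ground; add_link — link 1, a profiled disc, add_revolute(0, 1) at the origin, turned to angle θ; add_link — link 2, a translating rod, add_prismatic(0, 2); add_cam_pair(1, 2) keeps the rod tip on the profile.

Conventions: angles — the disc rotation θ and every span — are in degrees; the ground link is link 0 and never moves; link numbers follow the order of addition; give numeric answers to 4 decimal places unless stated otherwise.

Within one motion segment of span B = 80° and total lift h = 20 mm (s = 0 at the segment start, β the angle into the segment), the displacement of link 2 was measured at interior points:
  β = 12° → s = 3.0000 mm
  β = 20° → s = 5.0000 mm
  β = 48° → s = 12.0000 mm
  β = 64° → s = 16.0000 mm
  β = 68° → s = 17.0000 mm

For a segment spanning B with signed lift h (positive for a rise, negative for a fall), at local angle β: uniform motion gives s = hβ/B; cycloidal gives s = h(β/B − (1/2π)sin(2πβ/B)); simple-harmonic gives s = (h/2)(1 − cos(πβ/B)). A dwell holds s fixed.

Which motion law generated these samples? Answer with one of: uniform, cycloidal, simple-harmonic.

candidates at β/B = r: uniform s = h·r (linear in β); cycloidal s = h·(r − sin(2πr)/(2π)); simple-harmonic s = (h/2)(1 − cos(πr))
β=12°: printed 3.0000 | uniform 3.0000, cycloidal 0.4248, simple-harmonic 1.0899
β=20°: printed 5.0000 | uniform 5.0000, cycloidal 1.8169, simple-harmonic 2.9289
β=48°: printed 12.0000 | uniform 12.0000, cycloidal 13.8710, simple-harmonic 13.0902
β=64°: printed 16.0000 | uniform 16.0000, cycloidal 19.0273, simple-harmonic 18.0902
β=68°: printed 17.0000 | uniform 17.0000, cycloidal 19.5752, simple-harmonic 18.9101
only one law matches every sample → uniform

uniform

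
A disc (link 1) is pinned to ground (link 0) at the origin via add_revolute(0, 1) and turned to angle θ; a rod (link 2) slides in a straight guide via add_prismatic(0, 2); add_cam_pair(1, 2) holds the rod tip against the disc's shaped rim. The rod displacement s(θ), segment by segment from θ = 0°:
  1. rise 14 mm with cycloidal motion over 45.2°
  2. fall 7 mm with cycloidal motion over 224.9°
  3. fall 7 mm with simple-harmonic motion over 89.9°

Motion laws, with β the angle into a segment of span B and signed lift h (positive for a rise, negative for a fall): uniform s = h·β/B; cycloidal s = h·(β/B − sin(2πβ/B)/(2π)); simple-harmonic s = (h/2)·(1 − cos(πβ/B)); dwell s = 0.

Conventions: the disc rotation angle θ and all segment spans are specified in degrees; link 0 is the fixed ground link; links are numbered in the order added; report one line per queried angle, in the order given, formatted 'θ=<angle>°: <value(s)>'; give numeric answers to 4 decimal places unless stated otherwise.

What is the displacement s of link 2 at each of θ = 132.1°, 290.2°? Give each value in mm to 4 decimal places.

segment 1 (0° to 45.2°, cycloidal, h = 14) is passed completely: s = 0.0000 + (14) = 14.0000
θ = 132.1° falls in segment 2 (45.2° to 270.1°, cycloidal, h = -7): β = 132.1 − 45.2 = 86.9°, B = 224.9°; Δs = -7·(0.3864 − sin(2π·0.3864)/(2π)) = -1.9753; s = 14.0000 − 1.9753 = 12.0247
segment 2 (45.2° to 270.1°, cycloidal, h = -7) is passed completely: s = 14.0000 + (-7) = 7.0000
θ = 290.2° falls in segment 3 (270.1° to 360°, simple-harmonic, h = -7): β = 290.2 − 270.1 = 20.1°, B = 89.9°; Δs = -7/2·(1 − cos(π·0.2236)) = -0.8285; s = 7.0000 − 0.8285 = 6.1715

θ=132.1°: 12.0247
θ=290.2°: 6.1715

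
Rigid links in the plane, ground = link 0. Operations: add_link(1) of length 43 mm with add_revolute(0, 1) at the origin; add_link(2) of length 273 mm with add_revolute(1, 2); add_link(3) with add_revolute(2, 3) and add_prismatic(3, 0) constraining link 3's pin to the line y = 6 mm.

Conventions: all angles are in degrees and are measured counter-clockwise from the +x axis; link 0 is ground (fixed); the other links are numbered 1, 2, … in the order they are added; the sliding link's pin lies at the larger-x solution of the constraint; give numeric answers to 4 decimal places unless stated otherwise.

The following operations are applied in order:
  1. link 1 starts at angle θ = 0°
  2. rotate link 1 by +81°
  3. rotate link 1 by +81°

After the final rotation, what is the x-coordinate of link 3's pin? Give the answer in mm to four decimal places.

geometry: r = 43 mm, L = 273 mm, e = 6 mm; θ starts at 0°
rotate link 1 by +81°: θ ← 0° +81° = 81°
rotate link 1 by +81°: θ ← 81° +81° = 162°
crank pin P = (r cos θ, r sin θ) = (-40.895430, 13.287731)
h = r sin θ − e = 13.287731 − 6 = 7.287731
x = r cos θ + √(L² − h²) = -40.895430 + 272.902710 = 232.007280

232.0073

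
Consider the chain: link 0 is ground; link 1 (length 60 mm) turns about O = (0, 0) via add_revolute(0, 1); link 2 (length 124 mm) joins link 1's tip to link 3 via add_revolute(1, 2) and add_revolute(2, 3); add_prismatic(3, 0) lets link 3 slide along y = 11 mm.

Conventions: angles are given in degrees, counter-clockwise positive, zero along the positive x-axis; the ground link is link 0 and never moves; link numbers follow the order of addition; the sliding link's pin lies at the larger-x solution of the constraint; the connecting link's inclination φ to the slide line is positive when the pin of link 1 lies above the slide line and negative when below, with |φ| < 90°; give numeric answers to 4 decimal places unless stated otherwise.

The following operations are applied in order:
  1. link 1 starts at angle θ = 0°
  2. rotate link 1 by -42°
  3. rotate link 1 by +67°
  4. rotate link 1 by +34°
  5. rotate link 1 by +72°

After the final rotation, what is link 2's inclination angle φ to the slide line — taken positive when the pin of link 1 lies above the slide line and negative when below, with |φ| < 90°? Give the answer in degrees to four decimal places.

geometry: r = 60 mm, L = 124 mm, e = 11 mm; θ starts at 0°
rotate link 1 by -42°: θ ← 0° -42° = -42°
rotate link 1 by +67°: θ ← -42° +67° = 25°
rotate link 1 by +34°: θ ← 25° +34° = 59°
rotate link 1 by +72°: θ ← 59° +72° = 131°
h = r sin θ − e = 45.282575 − 11 = 34.282575
sin φ = h / L = 34.282575 / 124 = 0.27647238
φ = arcsin(0.27647238) = 16.049777°

16.0498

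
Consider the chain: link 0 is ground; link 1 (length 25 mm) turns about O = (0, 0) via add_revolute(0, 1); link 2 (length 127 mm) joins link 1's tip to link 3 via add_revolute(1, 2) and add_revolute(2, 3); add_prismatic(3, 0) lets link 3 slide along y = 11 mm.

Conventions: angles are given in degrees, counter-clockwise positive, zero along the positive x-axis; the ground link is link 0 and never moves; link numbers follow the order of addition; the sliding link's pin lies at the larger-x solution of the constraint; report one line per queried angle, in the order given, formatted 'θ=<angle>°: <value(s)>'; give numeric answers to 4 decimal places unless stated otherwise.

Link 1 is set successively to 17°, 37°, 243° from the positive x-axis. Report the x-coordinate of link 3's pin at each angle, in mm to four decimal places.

geometry: r = 25 mm, L = 127 mm, e = 11 mm
θ=17°: crank pin P = (r cos θ, r sin θ) = (23.907619, 7.309293)
θ=17°: h = r sin θ − e = 7.309293 − 11 = -3.690707
θ=17°: x = r cos θ + √(L² − h²) = 23.907619 + 126.946361 = 150.853980
θ=37°: crank pin P = (r cos θ, r sin θ) = (19.965888, 15.045376)
θ=37°: h = r sin θ − e = 15.045376 − 11 = 4.045376
θ=37°: x = r cos θ + √(L² − h²) = 19.965888 + 126.935554 = 146.901442
θ=243°: crank pin P = (r cos θ, r sin θ) = (-11.349762, -22.275163)
θ=243°: h = r sin θ − e = -22.275163 − 11 = -33.275163
θ=243°: x = r cos θ + √(L² − h²) = -11.349762 + 122.563304 = 111.213542

θ=17°: 150.8540
θ=37°: 146.9014
θ=243°: 111.2135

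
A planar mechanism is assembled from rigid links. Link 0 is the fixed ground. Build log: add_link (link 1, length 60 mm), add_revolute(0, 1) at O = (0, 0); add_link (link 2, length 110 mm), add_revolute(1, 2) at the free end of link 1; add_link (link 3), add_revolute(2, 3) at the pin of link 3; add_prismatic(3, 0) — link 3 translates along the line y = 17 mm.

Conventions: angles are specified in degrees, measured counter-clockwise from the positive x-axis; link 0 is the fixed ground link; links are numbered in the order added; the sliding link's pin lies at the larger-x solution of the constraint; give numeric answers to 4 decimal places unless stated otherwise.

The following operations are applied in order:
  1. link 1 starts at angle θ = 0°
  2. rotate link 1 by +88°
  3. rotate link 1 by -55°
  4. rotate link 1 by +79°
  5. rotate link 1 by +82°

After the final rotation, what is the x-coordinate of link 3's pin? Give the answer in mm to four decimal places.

geometry: r = 60 mm, L = 110 mm, e = 17 mm; θ starts at 0°
rotate link 1 by +88°: θ ← 0° +88° = 88°
rotate link 1 by -55°: θ ← 88° -55° = 33°
rotate link 1 by +79°: θ ← 33° +79° = 112°
rotate link 1 by +82°: θ ← 112° +82° = 194°
crank pin P = (r cos θ, r sin θ) = (-58.217744, -14.515314)
h = r sin θ − e = -14.515314 − 17 = -31.515314
x = r cos θ + √(L² − h²) = -58.217744 + 105.388733 = 47.170989

47.1710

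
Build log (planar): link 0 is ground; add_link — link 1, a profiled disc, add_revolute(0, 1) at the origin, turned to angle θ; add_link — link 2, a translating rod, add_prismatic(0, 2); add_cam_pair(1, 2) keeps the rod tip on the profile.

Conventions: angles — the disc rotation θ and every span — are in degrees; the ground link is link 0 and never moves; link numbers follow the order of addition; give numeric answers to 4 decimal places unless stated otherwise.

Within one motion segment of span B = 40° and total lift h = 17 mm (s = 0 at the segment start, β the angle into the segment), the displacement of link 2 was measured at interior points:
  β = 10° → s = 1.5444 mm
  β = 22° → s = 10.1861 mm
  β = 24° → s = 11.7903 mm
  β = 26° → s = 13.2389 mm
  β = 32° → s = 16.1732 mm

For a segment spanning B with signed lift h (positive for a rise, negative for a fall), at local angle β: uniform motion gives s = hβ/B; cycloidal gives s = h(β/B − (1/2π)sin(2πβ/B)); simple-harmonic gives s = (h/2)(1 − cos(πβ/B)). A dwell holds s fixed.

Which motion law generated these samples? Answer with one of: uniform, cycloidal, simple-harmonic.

candidates at β/B = r: uniform s = h·r (linear in β); cycloidal s = h·(r − sin(2πr)/(2π)); simple-harmonic s = (h/2)(1 − cos(πr))
β=10°: printed 1.5444 | uniform 4.2500, cycloidal 1.5444, simple-harmonic 2.4896
β=22°: printed 10.1861 | uniform 9.3500, cycloidal 10.1861, simple-harmonic 9.8297
β=24°: printed 11.7903 | uniform 10.2000, cycloidal 11.7903, simple-harmonic 11.1266
β=26°: printed 13.2389 | uniform 11.0500, cycloidal 13.2389, simple-harmonic 12.3589
β=32°: printed 16.1732 | uniform 13.6000, cycloidal 16.1732, simple-harmonic 15.3766
only one law matches every sample → cycloidal

cycloidal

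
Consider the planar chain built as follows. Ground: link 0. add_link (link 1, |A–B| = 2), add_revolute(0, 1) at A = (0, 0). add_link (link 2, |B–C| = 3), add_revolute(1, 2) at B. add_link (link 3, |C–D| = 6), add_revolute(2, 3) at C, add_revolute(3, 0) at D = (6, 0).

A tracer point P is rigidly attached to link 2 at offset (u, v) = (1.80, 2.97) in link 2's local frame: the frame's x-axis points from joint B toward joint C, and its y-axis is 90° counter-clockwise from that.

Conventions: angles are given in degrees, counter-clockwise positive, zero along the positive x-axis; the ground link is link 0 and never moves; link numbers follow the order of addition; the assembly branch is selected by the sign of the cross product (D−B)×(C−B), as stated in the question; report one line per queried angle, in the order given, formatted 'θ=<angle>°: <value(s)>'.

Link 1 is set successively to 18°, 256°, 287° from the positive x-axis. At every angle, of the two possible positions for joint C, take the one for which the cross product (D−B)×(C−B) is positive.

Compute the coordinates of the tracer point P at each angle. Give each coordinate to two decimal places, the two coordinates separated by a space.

A=(0,0), D=(6.00,0)
θ=18°: B = A + 2.00·(cos18°, sin18°) = (1.9021, 0.6180)
θ=18°: |BD| = 4.1442
θ=18°: circle(B,3.00) ∩ circle(D,6.00): a=-1.1854, h=2.7559
θ=18°:   candidates: C₊=(1.1409,3.5199) cross=11.421; C₋=(0.3190,-1.9302) cross=-11.421
θ=18°:   branch + wants cross > 0 → take C=(1.1409,3.5199) (cross=11.421)
θ=18°: ex = (C−B)/|BC| = (-0.2537,0.9673); ey = (-0.9673,-0.2537)
θ=18°: P = B + 1.80·ex + 2.97·ey = (-1.4274,1.6056)
θ=256°: B = A + 2.00·(cos256°, sin256°) = (-0.4838, -1.9406)
θ=256°: |BD| = 6.7680
θ=256°: circle(B,3.00) ∩ circle(D,6.00): a=1.3893, h=2.6589
θ=256°:   candidates: C₊=(0.0848,1.0050) cross=17.995; C₋=(1.6095,-4.0895) cross=-17.995
θ=256°:   branch + wants cross > 0 → take C=(0.0848,1.0050) (cross=17.995)
θ=256°: ex = (C−B)/|BC| = (0.1895,0.9819); ey = (-0.9819,0.1895)
θ=256°: P = B + 1.80·ex + 2.97·ey = (-3.0588,0.3897)
θ=287°: B = A + 2.00·(cos287°, sin287°) = (0.5847, -1.9126)
θ=287°: |BD| = 5.7431
θ=287°: circle(B,3.00) ∩ circle(D,6.00): a=0.5209, h=2.9544
θ=287°:   candidates: C₊=(0.0920,1.0466) cross=16.968; C₋=(2.0598,-4.5249) cross=-16.968
θ=287°:   branch + wants cross > 0 → take C=(0.0920,1.0466) (cross=16.968)
θ=287°: ex = (C−B)/|BC| = (-0.1642,0.9864); ey = (-0.9864,-0.1642)
θ=287°: P = B + 1.80·ex + 2.97·ey = (-2.6406,-0.6249)

θ=18°: -1.43 1.61
θ=256°: -3.06 0.39
θ=287°: -2.64 -0.62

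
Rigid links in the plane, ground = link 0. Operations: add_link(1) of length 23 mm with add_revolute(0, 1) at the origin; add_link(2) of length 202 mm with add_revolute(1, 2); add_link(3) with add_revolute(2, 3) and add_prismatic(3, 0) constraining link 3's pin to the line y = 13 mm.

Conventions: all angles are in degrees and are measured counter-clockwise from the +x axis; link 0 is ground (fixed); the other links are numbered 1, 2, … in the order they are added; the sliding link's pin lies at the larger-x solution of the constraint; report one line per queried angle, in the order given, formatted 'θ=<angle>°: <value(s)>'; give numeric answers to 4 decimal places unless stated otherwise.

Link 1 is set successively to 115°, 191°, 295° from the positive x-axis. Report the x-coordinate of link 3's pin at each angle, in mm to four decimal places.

geometry: r = 23 mm, L = 202 mm, e = 13 mm
θ=115°: crank pin P = (r cos θ, r sin θ) = (-9.720220, 20.845079)
θ=115°: h = r sin θ − e = 20.845079 − 13 = 7.845079
θ=115°: x = r cos θ + √(L² − h²) = -9.720220 + 201.847603 = 192.127383
θ=191°: crank pin P = (r cos θ, r sin θ) = (-22.577425, -4.388607)
θ=191°: h = r sin θ − e = -4.388607 − 13 = -17.388607
θ=191°: x = r cos θ + √(L² − h²) = -22.577425 + 201.250183 = 178.672758
θ=295°: crank pin P = (r cos θ, r sin θ) = (9.720220, -20.845079)
θ=295°: h = r sin θ − e = -20.845079 − 13 = -33.845079
θ=295°: x = r cos θ + √(L² − h²) = 9.720220 + 199.144447 = 208.864667

θ=115°: 192.1274
θ=191°: 178.6728
θ=295°: 208.8647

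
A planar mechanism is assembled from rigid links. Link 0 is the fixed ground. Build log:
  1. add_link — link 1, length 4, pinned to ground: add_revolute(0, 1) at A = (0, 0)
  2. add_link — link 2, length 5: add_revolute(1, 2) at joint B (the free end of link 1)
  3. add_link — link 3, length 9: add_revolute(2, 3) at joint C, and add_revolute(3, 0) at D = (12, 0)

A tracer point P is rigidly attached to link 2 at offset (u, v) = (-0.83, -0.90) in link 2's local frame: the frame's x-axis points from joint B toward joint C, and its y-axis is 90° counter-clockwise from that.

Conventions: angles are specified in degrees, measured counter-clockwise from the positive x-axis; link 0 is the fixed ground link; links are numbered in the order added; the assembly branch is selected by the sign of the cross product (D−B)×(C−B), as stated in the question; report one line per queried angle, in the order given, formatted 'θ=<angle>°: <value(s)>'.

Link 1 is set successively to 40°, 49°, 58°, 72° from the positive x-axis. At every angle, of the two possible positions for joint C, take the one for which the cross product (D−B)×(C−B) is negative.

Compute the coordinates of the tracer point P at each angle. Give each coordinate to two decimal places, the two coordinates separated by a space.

A=(0,0), D=(12.00,0)
θ=40°: B = A + 4.00·(cos40°, sin40°) = (3.0642, 2.5712)
θ=40°: |BD| = 9.2984
θ=40°: circle(B,5.00) ∩ circle(D,9.00): a=1.6379, h=4.7241
θ=40°:   candidates: C₊=(5.9445,6.6582) cross=43.927; C₋=(3.3319,-2.4217) cross=-43.927
θ=40°:   branch - wants cross < 0 → take C=(3.3319,-2.4217) (cross=-43.927)
θ=40°: ex = (C−B)/|BC| = (0.0535,-0.9986); ey = (0.9986,0.0535)
θ=40°: P = B + -0.83·ex + -0.90·ey = (2.1210,3.3518)
θ=49°: B = A + 4.00·(cos49°, sin49°) = (2.6242, 3.0188)
θ=49°: |BD| = 9.8498
θ=49°: circle(B,5.00) ∩ circle(D,9.00): a=2.0822, h=4.5458
θ=49°:   candidates: C₊=(5.9995,6.7077) cross=44.775; C₋=(3.2130,-1.9464) cross=-44.775
θ=49°:   branch - wants cross < 0 → take C=(3.2130,-1.9464) (cross=-44.775)
θ=49°: ex = (C−B)/|BC| = (0.1178,-0.9930); ey = (0.9930,0.1178)
θ=49°: P = B + -0.83·ex + -0.90·ey = (1.6328,3.7371)
θ=58°: B = A + 4.00·(cos58°, sin58°) = (2.1197, 3.3922)
θ=58°: |BD| = 10.4464
θ=58°: circle(B,5.00) ∩ circle(D,9.00): a=2.5429, h=4.3051
θ=58°:   candidates: C₊=(5.9227,6.6383) cross=44.973; C₋=(3.1268,-1.5053) cross=-44.973
θ=58°:   branch - wants cross < 0 → take C=(3.1268,-1.5053) (cross=-44.973)
θ=58°: ex = (C−B)/|BC| = (0.2014,-0.9795); ey = (0.9795,0.2014)
θ=58°: P = B + -0.83·ex + -0.90·ey = (1.0709,4.0239)
θ=72°: B = A + 4.00·(cos72°, sin72°) = (1.2361, 3.8042)
θ=72°: |BD| = 11.4164
θ=72°: circle(B,5.00) ∩ circle(D,9.00): a=3.2556, h=3.7949
θ=72°:   candidates: C₊=(5.5701,6.2974) cross=43.324; C₋=(3.0410,-0.8586) cross=-43.324
θ=72°:   branch - wants cross < 0 → take C=(3.0410,-0.8586) (cross=-43.324)
θ=72°: ex = (C−B)/|BC| = (0.3610,-0.9326); ey = (0.9326,0.3610)
θ=72°: P = B + -0.83·ex + -0.90·ey = (0.0971,4.2534)

θ=40°: 2.12 3.35
θ=49°: 1.63 3.74
θ=58°: 1.07 4.02
θ=72°: 0.10 4.25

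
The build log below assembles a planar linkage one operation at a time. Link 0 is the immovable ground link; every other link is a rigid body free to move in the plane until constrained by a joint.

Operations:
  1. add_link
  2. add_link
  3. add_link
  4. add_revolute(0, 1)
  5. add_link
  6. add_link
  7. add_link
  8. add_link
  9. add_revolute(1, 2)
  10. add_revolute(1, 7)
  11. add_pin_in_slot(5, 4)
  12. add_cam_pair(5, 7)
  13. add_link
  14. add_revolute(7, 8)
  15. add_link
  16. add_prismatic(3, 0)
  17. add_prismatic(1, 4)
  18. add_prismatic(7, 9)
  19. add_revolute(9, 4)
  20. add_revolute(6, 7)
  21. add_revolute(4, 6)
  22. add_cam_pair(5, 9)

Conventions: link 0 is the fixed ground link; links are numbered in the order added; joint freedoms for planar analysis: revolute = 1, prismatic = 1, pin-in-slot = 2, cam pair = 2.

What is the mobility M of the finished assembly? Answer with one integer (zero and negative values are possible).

L=1 J1=0 J2=0
add link → L=2 J1=0 J2=0
add link → L=3 J1=0 J2=0
add link → L=4 J1=0 J2=0
R@0,1 dof=1 J1 → L=4 J1=1 J2=0
add link → L=5 J1=1 J2=0
add link → L=6 J1=1 J2=0
add link → L=7 J1=1 J2=0
add link → L=8 J1=1 J2=0
R@1,2 dof=1 J1 → L=8 J1=2 J2=0
R@1,7 dof=1 J1 → L=8 J1=3 J2=0
PS@5,4 dof=2 J2 → L=8 J1=3 J2=1
C@5,7 dof=2 J2 → L=8 J1=3 J2=2
add link → L=9 J1=3 J2=2
R@7,8 dof=1 J1 → L=9 J1=4 J2=2
add link → L=10 J1=4 J2=2
P@3,0 dof=1 J1 → L=10 J1=5 J2=2
P@1,4 dof=1 J1 → L=10 J1=6 J2=2
P@7,9 dof=1 J1 → L=10 J1=7 J2=2
R@9,4 dof=1 J1 → L=10 J1=8 J2=2
R@6,7 dof=1 J1 → L=10 J1=9 J2=2
R@4,6 dof=1 J1 → L=10 J1=10 J2=2
C@5,9 dof=2 J2 → L=10 J1=10 J2=3
M=3(L−1)−2J1−J2=3·9−2·10−3=4

M = 4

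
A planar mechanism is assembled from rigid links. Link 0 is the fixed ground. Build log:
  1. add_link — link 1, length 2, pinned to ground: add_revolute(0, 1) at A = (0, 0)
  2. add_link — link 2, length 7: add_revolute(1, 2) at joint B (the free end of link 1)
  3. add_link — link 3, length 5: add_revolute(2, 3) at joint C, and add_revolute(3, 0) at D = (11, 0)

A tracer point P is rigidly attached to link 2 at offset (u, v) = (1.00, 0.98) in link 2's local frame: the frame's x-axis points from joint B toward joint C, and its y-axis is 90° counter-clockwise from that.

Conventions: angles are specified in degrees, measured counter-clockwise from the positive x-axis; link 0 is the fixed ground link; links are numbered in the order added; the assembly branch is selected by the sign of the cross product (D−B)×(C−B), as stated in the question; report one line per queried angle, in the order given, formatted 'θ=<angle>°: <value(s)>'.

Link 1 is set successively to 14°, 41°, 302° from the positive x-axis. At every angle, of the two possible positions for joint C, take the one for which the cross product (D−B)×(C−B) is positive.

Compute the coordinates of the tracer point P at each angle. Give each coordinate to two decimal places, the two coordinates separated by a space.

A=(0,0), D=(11.00,0)
θ=14°: B = A + 2.00·(cos14°, sin14°) = (1.9406, 0.4838)
θ=14°: |BD| = 9.0723
θ=14°: circle(B,7.00) ∩ circle(D,5.00): a=5.8589, h=3.8306
θ=14°:   candidates: C₊=(7.9954,3.9966) cross=34.753; C₋=(7.5868,-3.6538) cross=-34.753
θ=14°:   branch + wants cross > 0 → take C=(7.9954,3.9966) (cross=34.753)
θ=14°: ex = (C−B)/|BC| = (0.8650,0.5018); ey = (-0.5018,0.8650)
θ=14°: P = B + 1.00·ex + 0.98·ey = (2.3138,1.8333)
θ=41°: B = A + 2.00·(cos41°, sin41°) = (1.5094, 1.3121)
θ=41°: |BD| = 9.5809
θ=41°: circle(B,7.00) ∩ circle(D,5.00): a=6.0429, h=3.5331
θ=41°:   candidates: C₊=(7.9793,3.9844) cross=33.850; C₋=(7.0115,-3.0153) cross=-33.850
θ=41°:   branch + wants cross > 0 → take C=(7.9793,3.9844) (cross=33.850)
θ=41°: ex = (C−B)/|BC| = (0.9243,0.3818); ey = (-0.3818,0.9243)
θ=41°: P = B + 1.00·ex + 0.98·ey = (2.0596,2.5996)
θ=302°: B = A + 2.00·(cos302°, sin302°) = (1.0598, -1.6961)
θ=302°: |BD| = 10.0838
θ=302°: circle(B,7.00) ∩ circle(D,5.00): a=6.2319, h=3.1879
θ=302°:   candidates: C₊=(6.6668,2.4946) cross=32.147; C₋=(7.7392,-3.7904) cross=-32.147
θ=302°:   branch + wants cross > 0 → take C=(6.6668,2.4946) (cross=32.147)
θ=302°: ex = (C−B)/|BC| = (0.8010,0.5987); ey = (-0.5987,0.8010)
θ=302°: P = B + 1.00·ex + 0.98·ey = (1.2741,-0.3124)

θ=14°: 2.31 1.83
θ=41°: 2.06 2.60
θ=302°: 1.27 -0.31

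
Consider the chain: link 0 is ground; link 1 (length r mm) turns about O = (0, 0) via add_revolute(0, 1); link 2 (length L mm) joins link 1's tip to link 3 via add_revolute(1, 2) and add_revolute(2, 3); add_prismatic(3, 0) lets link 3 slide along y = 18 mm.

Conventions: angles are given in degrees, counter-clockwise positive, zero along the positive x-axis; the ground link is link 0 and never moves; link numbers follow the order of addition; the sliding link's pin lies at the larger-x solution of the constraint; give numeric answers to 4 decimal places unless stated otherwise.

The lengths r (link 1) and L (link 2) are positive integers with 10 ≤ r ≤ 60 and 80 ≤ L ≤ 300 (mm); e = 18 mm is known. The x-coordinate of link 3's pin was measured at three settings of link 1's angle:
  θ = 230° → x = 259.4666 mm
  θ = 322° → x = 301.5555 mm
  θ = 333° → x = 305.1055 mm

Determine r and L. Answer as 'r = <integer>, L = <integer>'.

constraint per measurement: (x − r cos θ)² + (r sin θ − e)² = L²
subtracting the θ₁ and θ₂ equations cancels the r² and L² terms:
r = (x₁² − x₂²) / (2[(x₁cos θ₁ + e sin θ₁) − (x₂cos θ₂ + e sin θ₂)]) = 29.0000 → r = 29
L² = (x₁ − r cos θ₁)² + (r sin θ₁ − e)² = 78961.0180 → L = 281.0000 → L = 281
check at θ₃=333°: x = 305.1055 (printed 305.1055) ✓

r = 29, L = 281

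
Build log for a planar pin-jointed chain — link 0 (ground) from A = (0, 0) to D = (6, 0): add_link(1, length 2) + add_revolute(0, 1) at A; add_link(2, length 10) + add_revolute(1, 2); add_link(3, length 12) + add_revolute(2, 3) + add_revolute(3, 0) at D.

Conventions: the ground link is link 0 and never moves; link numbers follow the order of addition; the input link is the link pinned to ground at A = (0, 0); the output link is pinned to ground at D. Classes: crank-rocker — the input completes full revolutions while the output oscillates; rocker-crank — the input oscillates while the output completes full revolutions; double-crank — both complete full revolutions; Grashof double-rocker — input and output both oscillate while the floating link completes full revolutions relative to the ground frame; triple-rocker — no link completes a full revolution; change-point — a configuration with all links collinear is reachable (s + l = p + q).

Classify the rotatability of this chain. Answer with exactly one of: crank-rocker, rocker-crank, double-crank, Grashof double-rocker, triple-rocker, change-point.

lengths: ground=6, input=2, coupler=10, output=12
sorted: s=2 (shortest), l=12 (longest), p+q=16
s + l = 14 vs p + q = 16
s + l < p + q (Grashof) with shortest = input link → crank-rocker

crank-rocker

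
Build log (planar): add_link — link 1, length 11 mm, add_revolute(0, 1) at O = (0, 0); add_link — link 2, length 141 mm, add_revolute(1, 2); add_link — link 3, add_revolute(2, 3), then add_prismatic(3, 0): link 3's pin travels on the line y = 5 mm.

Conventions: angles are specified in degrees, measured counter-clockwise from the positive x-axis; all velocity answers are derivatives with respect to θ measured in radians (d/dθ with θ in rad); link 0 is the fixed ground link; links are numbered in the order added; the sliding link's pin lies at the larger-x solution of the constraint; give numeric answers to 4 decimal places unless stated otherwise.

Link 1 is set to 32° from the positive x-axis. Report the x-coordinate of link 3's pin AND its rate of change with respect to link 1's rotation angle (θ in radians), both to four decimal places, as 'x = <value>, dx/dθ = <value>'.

geometry: r = 11 mm, L = 141 mm, e = 5 mm
crank pin P = (r cos θ, r sin θ) = (9.328529, 5.829112)
h = r sin θ − e = 5.829112 − 5 = 0.829112
x = r cos θ + √(L² − h²) = 9.328529 + 140.997562 = 150.326091
dx/dθ = −r sin θ − h·r cos θ/√(L² − h²) (θ in radians; h = 0.829112) = -5.883967

x = 150.3261, dx/dθ = -5.8840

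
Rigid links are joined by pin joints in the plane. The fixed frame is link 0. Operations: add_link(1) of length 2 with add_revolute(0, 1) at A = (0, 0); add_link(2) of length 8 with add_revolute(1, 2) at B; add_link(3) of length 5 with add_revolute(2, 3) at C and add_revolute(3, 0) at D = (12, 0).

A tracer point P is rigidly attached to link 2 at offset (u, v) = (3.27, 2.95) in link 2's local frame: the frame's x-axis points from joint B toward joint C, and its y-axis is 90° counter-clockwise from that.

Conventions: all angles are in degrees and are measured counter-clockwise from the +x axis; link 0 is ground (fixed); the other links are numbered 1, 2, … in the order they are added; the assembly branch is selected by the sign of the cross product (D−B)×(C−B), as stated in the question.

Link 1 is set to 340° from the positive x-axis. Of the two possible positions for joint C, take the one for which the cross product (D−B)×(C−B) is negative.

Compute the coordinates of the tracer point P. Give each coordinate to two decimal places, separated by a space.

A=(0,0), D=(12.00,0)
B = A + 2.00·(cos340°, sin340°) = (1.8794, -0.6840)
|BD| = 10.1437
circle(B,8.00) ∩ circle(D,5.00): a=6.9942, h=3.8834
  candidates: C₊=(8.5958,3.6622) cross=39.392; C₋=(9.1196,-4.0869) cross=-39.392
  branch - wants cross < 0 → take C=(9.1196,-4.0869) (cross=-39.392)
ex = (C−B)/|BC| = (0.9050,-0.4254); ey = (0.4254,0.9050)
P = B + 3.27·ex + 2.95·ey = (6.0936,0.5948)

6.09 0.59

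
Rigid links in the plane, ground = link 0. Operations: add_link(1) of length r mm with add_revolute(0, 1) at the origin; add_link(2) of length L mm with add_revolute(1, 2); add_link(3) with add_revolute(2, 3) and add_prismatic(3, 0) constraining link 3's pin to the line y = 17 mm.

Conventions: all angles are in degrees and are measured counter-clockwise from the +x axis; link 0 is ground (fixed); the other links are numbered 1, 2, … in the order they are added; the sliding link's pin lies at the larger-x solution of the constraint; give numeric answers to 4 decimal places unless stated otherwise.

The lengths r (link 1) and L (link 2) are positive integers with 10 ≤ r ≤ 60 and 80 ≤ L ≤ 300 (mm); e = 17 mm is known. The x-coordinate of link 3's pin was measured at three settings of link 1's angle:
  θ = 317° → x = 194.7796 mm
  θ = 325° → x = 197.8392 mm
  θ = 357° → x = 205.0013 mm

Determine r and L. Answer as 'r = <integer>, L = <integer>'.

constraint per measurement: (x − r cos θ)² + (r sin θ − e)² = L²
subtracting the θ₁ and θ₂ equations cancels the r² and L² terms:
r = (x₁² − x₂²) / (2[(x₁cos θ₁ + e sin θ₁) − (x₂cos θ₂ + e sin θ₂)]) = 28.0003 → r = 28
L² = (x₁ − r cos θ₁)² + (r sin θ₁ − e)² = 31683.9993 → L = 178.0000 → L = 178
check at θ₃=357°: x = 205.0013 (printed 205.0013) ✓

r = 28, L = 178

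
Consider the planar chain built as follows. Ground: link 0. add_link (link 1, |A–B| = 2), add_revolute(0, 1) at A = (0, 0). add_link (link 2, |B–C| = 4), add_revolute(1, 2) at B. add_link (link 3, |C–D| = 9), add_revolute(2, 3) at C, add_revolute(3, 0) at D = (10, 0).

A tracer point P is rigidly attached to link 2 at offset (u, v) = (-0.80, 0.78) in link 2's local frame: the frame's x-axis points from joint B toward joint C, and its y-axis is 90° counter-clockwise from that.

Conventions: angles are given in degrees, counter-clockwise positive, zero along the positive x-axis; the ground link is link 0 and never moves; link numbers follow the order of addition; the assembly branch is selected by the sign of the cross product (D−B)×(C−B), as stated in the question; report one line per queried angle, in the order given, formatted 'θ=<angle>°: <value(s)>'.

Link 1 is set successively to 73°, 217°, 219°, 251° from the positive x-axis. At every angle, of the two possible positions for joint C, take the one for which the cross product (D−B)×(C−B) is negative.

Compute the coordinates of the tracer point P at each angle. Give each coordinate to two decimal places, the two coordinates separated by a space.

A=(0,0), D=(10.00,0)
θ=73°: B = A + 2.00·(cos73°, sin73°) = (0.5847, 1.9126)
θ=73°: |BD| = 9.6076
θ=73°: circle(B,4.00) ∩ circle(D,9.00): a=1.4210, h=3.7391
θ=73°:   candidates: C₊=(2.7217,5.2940) cross=35.923; C₋=(1.2330,-2.0345) cross=-35.923
θ=73°:   branch - wants cross < 0 → take C=(1.2330,-2.0345) (cross=-35.923)
θ=73°: ex = (C−B)/|BC| = (0.1621,-0.9868); ey = (0.9868,0.1621)
θ=73°: P = B + -0.80·ex + 0.78·ey = (1.2248,2.8284)
θ=217°: B = A + 2.00·(cos217°, sin217°) = (-1.5973, -1.2036)
θ=217°: |BD| = 11.6596
θ=217°: circle(B,4.00) ∩ circle(D,9.00): a=3.0424, h=2.5969
θ=217°:   candidates: C₊=(1.1608,1.6935) cross=30.279; C₋=(1.6969,-3.4726) cross=-30.279
θ=217°:   branch - wants cross < 0 → take C=(1.6969,-3.4726) (cross=-30.279)
θ=217°: ex = (C−B)/|BC| = (0.8235,-0.5672); ey = (0.5672,0.8235)
θ=217°: P = B + -0.80·ex + 0.78·ey = (-1.8137,-0.1075)
θ=219°: B = A + 2.00·(cos219°, sin219°) = (-1.5543, -1.2586)
θ=219°: |BD| = 11.6226
θ=219°: circle(B,4.00) ∩ circle(D,9.00): a=3.0151, h=2.6286
θ=219°:   candidates: C₊=(1.1584,1.6810) cross=30.551; C₋=(1.7277,-3.5453) cross=-30.551
θ=219°:   branch - wants cross < 0 → take C=(1.7277,-3.5453) (cross=-30.551)
θ=219°: ex = (C−B)/|BC| = (0.8205,-0.5717); ey = (0.5717,0.8205)
θ=219°: P = B + -0.80·ex + 0.78·ey = (-1.7648,-0.1613)
θ=251°: B = A + 2.00·(cos251°, sin251°) = (-0.6511, -1.8910)
θ=251°: |BD| = 10.8177
θ=251°: circle(B,4.00) ∩ circle(D,9.00): a=2.4045, h=3.1966
θ=251°:   candidates: C₊=(1.1576,1.6767) cross=34.580; C₋=(2.2752,-4.6181) cross=-34.580
θ=251°:   branch - wants cross < 0 → take C=(2.2752,-4.6181) (cross=-34.580)
θ=251°: ex = (C−B)/|BC| = (0.7316,-0.6818); ey = (0.6818,0.7316)
θ=251°: P = B + -0.80·ex + 0.78·ey = (-0.7046,-0.7750)

θ=73°: 1.22 2.83
θ=217°: -1.81 -0.11
θ=219°: -1.76 -0.16
θ=251°: -0.70 -0.77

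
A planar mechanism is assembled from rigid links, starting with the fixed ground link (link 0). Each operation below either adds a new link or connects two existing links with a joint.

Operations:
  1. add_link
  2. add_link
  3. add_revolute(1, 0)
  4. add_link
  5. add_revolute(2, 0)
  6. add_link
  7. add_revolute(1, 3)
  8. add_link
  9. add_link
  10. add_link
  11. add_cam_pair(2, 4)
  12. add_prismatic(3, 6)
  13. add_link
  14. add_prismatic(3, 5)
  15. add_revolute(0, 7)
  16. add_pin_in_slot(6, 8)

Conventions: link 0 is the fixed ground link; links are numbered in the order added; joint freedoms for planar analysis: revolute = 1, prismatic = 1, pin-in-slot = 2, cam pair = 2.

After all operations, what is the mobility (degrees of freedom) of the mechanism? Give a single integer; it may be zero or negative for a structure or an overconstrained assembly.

(L,J1,J2)=(1,0,0); link0 fixed
link1: (2,0,0)
link2: (3,0,0)
R 1-0 [J1]: (3,1,0)
link3: (4,1,0)
R 2-0 [J1]: (4,2,0)
link4: (5,2,0)
R 1-3 [J1]: (5,3,0)
link5: (6,3,0)
link6: (7,3,0)
link7: (8,3,0)
C 2-4 [J2]: (8,3,1)
P 3-6 [J1]: (8,4,1)
link8: (9,4,1)
P 3-5 [J1]: (9,5,1)
R 0-7 [J1]: (9,6,1)
PS 6-8 [J2]: (9,6,2)
Grübler: 3·8 − 2·6 − 2 = 10

M = 10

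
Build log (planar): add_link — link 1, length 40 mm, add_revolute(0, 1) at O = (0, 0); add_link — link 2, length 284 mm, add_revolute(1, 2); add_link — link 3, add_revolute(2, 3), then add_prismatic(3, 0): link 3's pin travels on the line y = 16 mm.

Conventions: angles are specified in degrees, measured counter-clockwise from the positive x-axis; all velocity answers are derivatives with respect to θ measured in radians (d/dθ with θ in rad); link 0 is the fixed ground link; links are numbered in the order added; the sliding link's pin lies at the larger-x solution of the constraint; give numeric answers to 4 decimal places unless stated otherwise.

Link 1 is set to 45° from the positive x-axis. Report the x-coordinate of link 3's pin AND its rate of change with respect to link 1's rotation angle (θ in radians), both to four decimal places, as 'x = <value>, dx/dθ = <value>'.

geometry: r = 40 mm, L = 284 mm, e = 16 mm
crank pin P = (r cos θ, r sin θ) = (28.284271, 28.284271)
h = r sin θ − e = 28.284271 − 16 = 12.284271
x = r cos θ + √(L² − h²) = 28.284271 + 283.734201 = 312.018472
dx/dθ = −r sin θ − h·r cos θ/√(L² − h²) (θ in radians; h = 12.284271) = -29.508839

x = 312.0185, dx/dθ = -29.5088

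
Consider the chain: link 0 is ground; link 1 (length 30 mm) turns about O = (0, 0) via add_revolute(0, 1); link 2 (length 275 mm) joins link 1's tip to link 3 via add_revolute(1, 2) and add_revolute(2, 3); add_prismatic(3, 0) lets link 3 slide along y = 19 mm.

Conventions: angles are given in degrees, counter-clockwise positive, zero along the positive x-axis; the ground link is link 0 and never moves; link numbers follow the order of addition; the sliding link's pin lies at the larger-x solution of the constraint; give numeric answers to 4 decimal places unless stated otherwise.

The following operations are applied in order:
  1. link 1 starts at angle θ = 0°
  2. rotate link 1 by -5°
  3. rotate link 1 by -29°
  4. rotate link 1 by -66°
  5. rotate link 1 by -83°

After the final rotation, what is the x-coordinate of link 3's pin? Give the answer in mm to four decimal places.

geometry: r = 30 mm, L = 275 mm, e = 19 mm; θ starts at 0°
rotate link 1 by -5°: θ ← 0° -5° = -5°
rotate link 1 by -29°: θ ← -5° -29° = -34°
rotate link 1 by -66°: θ ← -34° -66° = -100°
rotate link 1 by -83°: θ ← -100° -83° = -183°
crank pin P = (r cos θ, r sin θ) = (-29.958886, 1.570079)
h = r sin θ − e = 1.570079 − 19 = -17.429921
x = r cos θ + √(L² − h²) = -29.958886 + 274.447077 = 244.488191

244.4882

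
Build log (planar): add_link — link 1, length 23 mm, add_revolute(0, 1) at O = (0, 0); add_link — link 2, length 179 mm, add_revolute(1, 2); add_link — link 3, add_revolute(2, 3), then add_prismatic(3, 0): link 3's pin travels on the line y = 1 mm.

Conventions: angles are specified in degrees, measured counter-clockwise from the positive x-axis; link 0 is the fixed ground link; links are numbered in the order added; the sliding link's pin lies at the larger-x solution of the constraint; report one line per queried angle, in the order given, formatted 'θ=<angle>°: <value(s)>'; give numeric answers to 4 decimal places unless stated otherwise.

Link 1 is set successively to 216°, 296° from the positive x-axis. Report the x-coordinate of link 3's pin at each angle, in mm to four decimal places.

geometry: r = 23 mm, L = 179 mm, e = 1 mm
θ=216°: crank pin P = (r cos θ, r sin θ) = (-18.607391, -13.519061)
θ=216°: h = r sin θ − e = -13.519061 − 1 = -14.519061
θ=216°: x = r cos θ + √(L² − h²) = -18.607391 + 178.410193 = 159.802802
θ=296°: crank pin P = (r cos θ, r sin θ) = (10.082536, -20.672263)
θ=296°: h = r sin θ − e = -20.672263 − 1 = -21.672263
θ=296°: x = r cos θ + √(L² − h²) = 10.082536 + 177.683182 = 187.765718

θ=216°: 159.8028
θ=296°: 187.7657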